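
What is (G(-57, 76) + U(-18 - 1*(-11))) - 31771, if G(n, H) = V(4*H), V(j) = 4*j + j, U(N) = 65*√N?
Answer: -30251 + 65*I*√7 ≈ -30251.0 + 171.97*I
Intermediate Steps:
V(j) = 5*j
G(n, H) = 20*H (G(n, H) = 5*(4*H) = 20*H)
(G(-57, 76) + U(-18 - 1*(-11))) - 31771 = (20*76 + 65*√(-18 - 1*(-11))) - 31771 = (1520 + 65*√(-18 + 11)) - 31771 = (1520 + 65*√(-7)) - 31771 = (1520 + 65*(I*√7)) - 31771 = (1520 + 65*I*√7) - 31771 = -30251 + 65*I*√7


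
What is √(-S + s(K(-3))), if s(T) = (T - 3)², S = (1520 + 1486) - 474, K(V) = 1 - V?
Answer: I*√2531 ≈ 50.309*I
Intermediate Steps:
S = 2532 (S = 3006 - 474 = 2532)
s(T) = (-3 + T)²
√(-S + s(K(-3))) = √(-1*2532 + (-3 + (1 - 1*(-3)))²) = √(-2532 + (-3 + (1 + 3))²) = √(-2532 + (-3 + 4)²) = √(-2532 + 1²) = √(-2532 + 1) = √(-2531) = I*√2531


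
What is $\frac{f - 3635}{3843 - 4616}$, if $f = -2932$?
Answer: $\frac{6567}{773} \approx 8.4955$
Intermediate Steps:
$\frac{f - 3635}{3843 - 4616} = \frac{-2932 - 3635}{3843 - 4616} = - \frac{6567}{-773} = \left(-6567\right) \left(- \frac{1}{773}\right) = \frac{6567}{773}$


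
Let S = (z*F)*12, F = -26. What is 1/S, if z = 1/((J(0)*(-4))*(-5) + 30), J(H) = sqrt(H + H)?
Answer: -5/52 ≈ -0.096154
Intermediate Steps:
J(H) = sqrt(2)*sqrt(H) (J(H) = sqrt(2*H) = sqrt(2)*sqrt(H))
z = 1/30 (z = 1/(((sqrt(2)*sqrt(0))*(-4))*(-5) + 30) = 1/(((sqrt(2)*0)*(-4))*(-5) + 30) = 1/((0*(-4))*(-5) + 30) = 1/(0*(-5) + 30) = 1/(0 + 30) = 1/30 ≈ 0.033333)
S = -52/5 (S = ((1/30)*(-26))*12 = -13/15*12 = -52/5 ≈ -10.400)
1/S = 1/(-52/5) = -5/52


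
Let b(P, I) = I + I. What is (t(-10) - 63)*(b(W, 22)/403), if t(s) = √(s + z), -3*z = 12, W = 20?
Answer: -2772/403 + 44*I*√14/403 ≈ -6.8784 + 0.40852*I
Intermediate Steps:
z = -4 (z = -⅓*12 = -4)
b(P, I) = 2*I
t(s) = √(-4 + s) (t(s) = √(s - 4) = √(-4 + s))
(t(-10) - 63)*(b(W, 22)/403) = (√(-4 - 10) - 63)*((2*22)/403) = (√(-14) - 63)*(44*(1/403)) = (I*√14 - 63)*(44/403) = (-63 + I*√14)*(44/403) = -2772/403 + 44*I*√14/403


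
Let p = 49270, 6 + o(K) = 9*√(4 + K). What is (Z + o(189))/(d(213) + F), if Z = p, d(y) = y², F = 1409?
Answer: 24632/23389 + 9*√193/46778 ≈ 1.0558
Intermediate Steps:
o(K) = -6 + 9*√(4 + K)
Z = 49270
(Z + o(189))/(d(213) + F) = (49270 + (-6 + 9*√(4 + 189)))/(213² + 1409) = (49270 + (-6 + 9*√193))/(45369 + 1409) = (49264 + 9*√193)/46778 = (49264 + 9*√193)*(1/46778) = 24632/23389 + 9*√193/46778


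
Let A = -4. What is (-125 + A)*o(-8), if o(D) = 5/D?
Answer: 645/8 ≈ 80.625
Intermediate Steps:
(-125 + A)*o(-8) = (-125 - 4)*(5/(-8)) = -645*(-1)/8 = -129*(-5/8) = 645/8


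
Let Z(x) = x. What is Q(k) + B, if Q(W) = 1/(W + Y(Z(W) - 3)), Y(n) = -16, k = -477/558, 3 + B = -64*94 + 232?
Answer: -6047477/1045 ≈ -5787.1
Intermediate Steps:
B = -5787 (B = -3 + (-64*94 + 232) = -3 + (-6016 + 232) = -3 - 5784 = -5787)
k = -53/62 (k = -477*1/558 = -53/62 ≈ -0.85484)
Q(W) = 1/(-16 + W) (Q(W) = 1/(W - 16) = 1/(-16 + W))
Q(k) + B = 1/(-16 - 53/62) - 5787 = 1/(-1045/62) - 5787 = -62/1045 - 5787 = -6047477/1045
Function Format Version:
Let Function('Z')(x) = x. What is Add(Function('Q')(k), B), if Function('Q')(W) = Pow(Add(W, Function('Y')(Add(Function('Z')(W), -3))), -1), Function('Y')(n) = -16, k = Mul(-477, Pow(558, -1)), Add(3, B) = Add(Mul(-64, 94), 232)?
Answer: Rational(-6047477, 1045) ≈ -5787.1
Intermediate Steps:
B = -5787 (B = Add(-3, Add(Mul(-64, 94), 232)) = Add(-3, Add(-6016, 232)) = Add(-3, -5784) = -5787)
k = Rational(-53, 62) (k = Mul(-477, Rational(1, 558)) = Rational(-53, 62) ≈ -0.85484)
Function('Q')(W) = Pow(Add(-16, W), -1) (Function('Q')(W) = Pow(Add(W, -16), -1) = Pow(Add(-16, W), -1))
Add(Function('Q')(k), B) = Add(Pow(Add(-16, Rational(-53, 62)), -1), -5787) = Add(Pow(Rational(-1045, 62), -1), -5787) = Add(Rational(-62, 1045), -5787) = Rational(-6047477, 1045)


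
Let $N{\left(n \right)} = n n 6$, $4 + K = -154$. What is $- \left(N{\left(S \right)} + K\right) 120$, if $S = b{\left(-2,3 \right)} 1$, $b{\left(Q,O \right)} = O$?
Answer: $12480$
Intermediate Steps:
$K = -158$ ($K = -4 - 154 = -158$)
$S = 3$ ($S = 3 \cdot 1 = 3$)
$N{\left(n \right)} = 6 n^{2}$ ($N{\left(n \right)} = n^{2} \cdot 6 = 6 n^{2}$)
$- \left(N{\left(S \right)} + K\right) 120 = - \left(6 \cdot 3^{2} - 158\right) 120 = - \left(6 \cdot 9 - 158\right) 120 = - \left(54 - 158\right) 120 = - \left(-104\right) 120 = \left(-1\right) \left(-12480\right) = 12480$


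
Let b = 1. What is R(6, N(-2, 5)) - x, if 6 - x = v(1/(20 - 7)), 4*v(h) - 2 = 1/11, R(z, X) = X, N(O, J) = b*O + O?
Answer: -417/44 ≈ -9.4773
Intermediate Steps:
N(O, J) = 2*O (N(O, J) = 1*O + O = O + O = 2*O)
v(h) = 23/44 (v(h) = 1/2 + (1/4)/11 = 1/2 + (1/4)*(1/11) = 1/2 + 1/44 = 23/44)
x = 241/44 (x = 6 - 1*23/44 = 6 - 23/44 = 241/44 ≈ 5.4773)
R(6, N(-2, 5)) - x = 2*(-2) - 1*241/44 = -4 - 241/44 = -417/44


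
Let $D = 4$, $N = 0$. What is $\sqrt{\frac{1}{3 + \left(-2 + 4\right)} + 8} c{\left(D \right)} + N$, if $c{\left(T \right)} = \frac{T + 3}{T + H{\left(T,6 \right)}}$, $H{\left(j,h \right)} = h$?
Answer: $\frac{7 \sqrt{205}}{50} \approx 2.0045$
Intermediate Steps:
$c{\left(T \right)} = \frac{3 + T}{6 + T}$ ($c{\left(T \right)} = \frac{T + 3}{T + 6} = \frac{3 + T}{6 + T}$)
$\sqrt{\frac{1}{3 + \left(-2 + 4\right)} + 8} c{\left(D \right)} + N = \sqrt{\frac{1}{3 + \left(-2 + 4\right)} + 8} \frac{3 + 4}{6 + 4} + 0 = \sqrt{\frac{1}{3 + 2} + 8} \cdot \frac{1}{10} \cdot 7 + 0 = \sqrt{\frac{1}{5} + 8} \cdot \frac{1}{10} \cdot 7 + 0 = \sqrt{\frac{1}{5} + 8} \cdot \frac{7}{10} + 0 = \sqrt{\frac{41}{5}} \cdot \frac{7}{10} + 0 = \frac{\sqrt{205}}{5} \cdot \frac{7}{10} + 0 = \frac{7 \sqrt{205}}{50} + 0 = \frac{7 \sqrt{205}}{50}$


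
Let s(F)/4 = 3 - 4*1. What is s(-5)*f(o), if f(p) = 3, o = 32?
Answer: -12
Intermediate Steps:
s(F) = -4 (s(F) = 4*(3 - 4*1) = 4*(3 - 4) = 4*(-1) = -4)
s(-5)*f(o) = -4*3 = -12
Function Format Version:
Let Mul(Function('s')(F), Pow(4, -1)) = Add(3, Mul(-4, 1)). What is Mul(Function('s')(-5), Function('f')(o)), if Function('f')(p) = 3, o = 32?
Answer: -12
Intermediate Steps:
Function('s')(F) = -4 (Function('s')(F) = Mul(4, Add(3, Mul(-4, 1))) = Mul(4, Add(3, -4)) = Mul(4, -1) = -4)
Mul(Function('s')(-5), Function('f')(o)) = Mul(-4, 3) = -12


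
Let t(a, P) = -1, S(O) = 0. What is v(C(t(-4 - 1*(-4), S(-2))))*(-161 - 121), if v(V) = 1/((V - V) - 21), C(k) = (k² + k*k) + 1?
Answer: 94/7 ≈ 13.429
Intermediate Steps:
C(k) = 1 + 2*k² (C(k) = (k² + k²) + 1 = 2*k² + 1 = 1 + 2*k²)
v(V) = -1/21 (v(V) = 1/(0 - 21) = 1/(-21) = -1/21)
v(C(t(-4 - 1*(-4), S(-2))))*(-161 - 121) = -(-161 - 121)/21 = -1/21*(-282) = 94/7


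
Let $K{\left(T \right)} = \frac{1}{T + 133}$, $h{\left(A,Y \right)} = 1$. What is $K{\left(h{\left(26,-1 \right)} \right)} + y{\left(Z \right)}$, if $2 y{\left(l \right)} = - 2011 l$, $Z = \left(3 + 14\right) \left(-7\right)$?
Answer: $\frac{8016852}{67} \approx 1.1965 \cdot 10^{5}$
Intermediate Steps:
$Z = -119$ ($Z = 17 \left(-7\right) = -119$)
$y{\left(l \right)} = - \frac{2011 l}{2}$ ($y{\left(l \right)} = \frac{\left(-2011\right) l}{2} = - \frac{2011 l}{2}$)
$K{\left(T \right)} = \frac{1}{133 + T}$
$K{\left(h{\left(26,-1 \right)} \right)} + y{\left(Z \right)} = \frac{1}{133 + 1} - - \frac{239309}{2} = \frac{1}{134} + \frac{239309}{2} = \frac{8016852}{67}$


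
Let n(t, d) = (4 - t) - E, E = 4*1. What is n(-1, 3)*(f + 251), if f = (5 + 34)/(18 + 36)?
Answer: 4531/18 ≈ 251.72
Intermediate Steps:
E = 4
f = 13/18 (f = 39/54 = 39*(1/54) = 13/18 ≈ 0.72222)
n(t, d) = -t (n(t, d) = (4 - t) - 1*4 = (4 - t) - 4 = -t)
n(-1, 3)*(f + 251) = (-1*(-1))*(13/18 + 251) = 1*(4531/18) = 4531/18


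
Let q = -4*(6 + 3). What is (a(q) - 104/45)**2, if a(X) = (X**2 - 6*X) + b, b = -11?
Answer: 4548288481/2025 ≈ 2.2461e+6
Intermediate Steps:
q = -36 (q = -4*9 = -36)
a(X) = -11 + X**2 - 6*X (a(X) = (X**2 - 6*X) - 11 = -11 + X**2 - 6*X)
(a(q) - 104/45)**2 = ((-11 + (-36)**2 - 6*(-36)) - 104/45)**2 = ((-11 + 1296 + 216) - 104*1/45)**2 = (1501 - 104/45)**2 = (67441/45)**2 = 4548288481/2025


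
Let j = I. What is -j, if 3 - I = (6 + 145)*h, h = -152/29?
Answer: -23039/29 ≈ -794.45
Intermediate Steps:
h = -152/29 (h = -152*1/29 = -152/29 ≈ -5.2414)
I = 23039/29 (I = 3 - (6 + 145)*(-152)/29 = 3 - 151*(-152)/29 = 3 - 1*(-22952/29) = 3 + 22952/29 = 23039/29 ≈ 794.45)
j = 23039/29 ≈ 794.45
-j = -1*23039/29 = -23039/29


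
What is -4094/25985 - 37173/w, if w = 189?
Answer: -322238057/1637055 ≈ -196.84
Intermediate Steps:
-4094/25985 - 37173/w = -4094/25985 - 37173/189 = -4094*1/25985 - 37173*1/189 = -4094/25985 - 12391/63 = -322238057/1637055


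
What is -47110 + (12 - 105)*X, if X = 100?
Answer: -56410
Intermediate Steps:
-47110 + (12 - 105)*X = -47110 + (12 - 105)*100 = -47110 - 93*100 = -47110 - 9300 = -56410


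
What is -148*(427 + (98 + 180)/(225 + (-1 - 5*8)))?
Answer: -1458651/23 ≈ -63420.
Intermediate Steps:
-148*(427 + (98 + 180)/(225 + (-1 - 5*8))) = -148*(427 + 278/(225 + (-1 - 40))) = -148*(427 + 278/(225 - 41)) = -148*(427 + 278/184) = -148*(427 + 278*(1/184)) = -148*(427 + 139/92) = -148*39423/92 = -1458651/23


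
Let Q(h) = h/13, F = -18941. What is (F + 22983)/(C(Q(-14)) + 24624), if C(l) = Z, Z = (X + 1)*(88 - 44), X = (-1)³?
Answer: 2021/12312 ≈ 0.16415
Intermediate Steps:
Q(h) = h/13 (Q(h) = h*(1/13) = h/13)
X = -1
Z = 0 (Z = (-1 + 1)*(88 - 44) = 0*44 = 0)
C(l) = 0
(F + 22983)/(C(Q(-14)) + 24624) = (-18941 + 22983)/(0 + 24624) = 4042/24624 = 4042*(1/24624) = 2021/12312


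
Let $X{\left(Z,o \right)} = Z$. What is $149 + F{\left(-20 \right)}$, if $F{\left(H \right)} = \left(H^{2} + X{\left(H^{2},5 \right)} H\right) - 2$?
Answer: $-7453$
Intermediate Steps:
$F{\left(H \right)} = -2 + H^{2} + H^{3}$ ($F{\left(H \right)} = \left(H^{2} + H^{2} H\right) - 2 = \left(H^{2} + H^{3}\right) - 2 = -2 + H^{2} + H^{3}$)
$149 + F{\left(-20 \right)} = 149 + \left(-2 + \left(-20\right)^{2} + \left(-20\right)^{3}\right) = 149 - 7602 = -7453$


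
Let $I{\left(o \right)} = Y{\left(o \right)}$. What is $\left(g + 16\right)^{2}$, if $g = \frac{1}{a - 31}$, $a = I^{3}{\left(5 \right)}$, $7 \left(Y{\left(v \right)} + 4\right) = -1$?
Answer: $\frac{313610080081}{1226540484} \approx 255.69$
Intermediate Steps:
$Y{\left(v \right)} = - \frac{29}{7}$ ($Y{\left(v \right)} = -4 + \frac{1}{7} \left(-1\right) = -4 - \frac{1}{7} = - \frac{29}{7}$)
$I{\left(o \right)} = - \frac{29}{7}$
$a = - \frac{24389}{343}$ ($a = \left(- \frac{29}{7}\right)^{3} = - \frac{24389}{343} \approx -71.105$)
$g = - \frac{343}{35022}$ ($g = \frac{1}{- \frac{24389}{343} - 31} = \frac{1}{- \frac{35022}{343}} = - \frac{343}{35022} \approx -0.0097938$)
$\left(g + 16\right)^{2} = \left(- \frac{343}{35022} + 16\right)^{2} = \left(\frac{560009}{35022}\right)^{2} = \frac{313610080081}{1226540484}$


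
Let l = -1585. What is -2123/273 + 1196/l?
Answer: -3691463/432705 ≈ -8.5311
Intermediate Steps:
-2123/273 + 1196/l = -2123/273 + 1196/(-1585) = -2123*1/273 + 1196*(-1/1585) = -2123/273 - 1196/1585 = -3691463/432705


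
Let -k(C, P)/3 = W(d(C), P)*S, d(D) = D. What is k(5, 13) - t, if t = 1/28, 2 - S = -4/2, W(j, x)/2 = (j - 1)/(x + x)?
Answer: -1357/364 ≈ -3.7280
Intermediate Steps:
W(j, x) = (-1 + j)/x (W(j, x) = 2*((j - 1)/(x + x)) = 2*((-1 + j)/((2*x))) = 2*((-1 + j)*(1/(2*x))) = 2*((-1 + j)/(2*x)) = (-1 + j)/x)
S = 4 (S = 2 - (-4)/2 = 2 - 1*(-2) = 2 + 2 = 4)
k(C, P) = -12*(-1 + C)/P (k(C, P) = -3*(-1 + C)/P*4 = -12*(-1 + C)/P)
t = 1/28 ≈ 0.035714
k(5, 13) - t = 12*(1 - 1*5)/13 - 1*1/28 = 12*(1/13)*(1 - 5) - 1/28 = 12*(1/13)*(-4) - 1/28 = -48/13 - 1/28 = -1357/364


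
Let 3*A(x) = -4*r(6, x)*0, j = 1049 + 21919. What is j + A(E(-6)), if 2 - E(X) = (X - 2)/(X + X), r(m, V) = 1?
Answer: 22968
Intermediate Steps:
j = 22968
E(X) = 2 - (-2 + X)/(2*X) (E(X) = 2 - (X - 2)/(X + X) = 2 - (-2 + X)/(2*X))
A(x) = 0 (A(x) = (-4*1*0)/3 = (-4*0)/3 = (⅓)*0 = 0)
j + A(E(-6)) = 22968 + 0 = 22968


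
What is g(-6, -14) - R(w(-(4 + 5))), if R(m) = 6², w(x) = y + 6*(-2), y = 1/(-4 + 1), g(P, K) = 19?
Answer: -17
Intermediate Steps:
y = -⅓ (y = 1/(-3) = -⅓ ≈ -0.33333)
w(x) = -37/3 (w(x) = -⅓ + 6*(-2) = -⅓ - 12 = -37/3)
R(m) = 36
g(-6, -14) - R(w(-(4 + 5))) = 19 - 1*36 = 19 - 36 = -17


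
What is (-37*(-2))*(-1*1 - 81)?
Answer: -6068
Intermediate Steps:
(-37*(-2))*(-1*1 - 81) = 74*(-1 - 81) = 74*(-82) = -6068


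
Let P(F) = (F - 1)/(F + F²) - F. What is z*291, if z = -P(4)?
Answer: 22407/20 ≈ 1120.3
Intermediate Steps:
P(F) = -F + (-1 + F)/(F + F²) (P(F) = (-1 + F)/(F + F²) - F = -F + (-1 + F)/(F + F²))
z = 77/20 (z = -(-1 + 4 - 1*4² - 1*4³)/(4*(1 + 4)) = -(-1 + 4 - 1*16 - 1*64)/(4*5) = -(-1 + 4 - 16 - 64)/(4*5) = -(-77)/(4*5) = -1*(-77/20) = 77/20 ≈ 3.8500)
z*291 = (77/20)*291 = 22407/20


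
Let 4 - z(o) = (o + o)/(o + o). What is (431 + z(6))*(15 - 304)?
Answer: -125426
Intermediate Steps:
z(o) = 3 (z(o) = 4 - (o + o)/(o + o) = 4 - 2*o/(2*o) = 4 - 2*o*1/(2*o) = 4 - 1*1 = 4 - 1 = 3)
(431 + z(6))*(15 - 304) = (431 + 3)*(15 - 304) = 434*(-289) = -125426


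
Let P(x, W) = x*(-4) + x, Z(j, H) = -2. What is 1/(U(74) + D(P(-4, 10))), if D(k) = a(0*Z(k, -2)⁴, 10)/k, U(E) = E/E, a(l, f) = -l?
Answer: 1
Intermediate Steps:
P(x, W) = -3*x (P(x, W) = -4*x + x = -3*x)
U(E) = 1
D(k) = 0 (D(k) = (-0*(-2)⁴)/k = (-0*16)/k = (-1*0)/k = 0/k = 0)
1/(U(74) + D(P(-4, 10))) = 1/(1 + 0) = 1/1 = 1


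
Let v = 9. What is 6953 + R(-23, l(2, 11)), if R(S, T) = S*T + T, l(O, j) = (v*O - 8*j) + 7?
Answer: 8339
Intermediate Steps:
l(O, j) = 7 - 8*j + 9*O (l(O, j) = (9*O - 8*j) + 7 = (-8*j + 9*O) + 7 = 7 - 8*j + 9*O)
R(S, T) = T + S*T
6953 + R(-23, l(2, 11)) = 6953 + (7 - 8*11 + 9*2)*(1 - 23) = 6953 + (7 - 88 + 18)*(-22) = 6953 - 63*(-22) = 6953 + 1386 = 8339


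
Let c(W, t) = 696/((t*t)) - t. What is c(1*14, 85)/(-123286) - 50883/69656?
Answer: -22640431550813/31022739737800 ≈ -0.72980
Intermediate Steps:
c(W, t) = -t + 696/t² (c(W, t) = 696/(t²) - t = 696/t² - t = -t + 696/t²)
c(1*14, 85)/(-123286) - 50883/69656 = (-1*85 + 696/85²)/(-123286) - 50883/69656 = (-85 + 696*(1/7225))*(-1/123286) - 50883*1/69656 = (-85 + 696/7225)*(-1/123286) - 50883/69656 = -613429/7225*(-1/123286) - 50883/69656 = 613429/890741350 - 50883/69656 = -22640431550813/31022739737800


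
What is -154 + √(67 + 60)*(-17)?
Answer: -154 - 17*√127 ≈ -345.58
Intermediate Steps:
-154 + √(67 + 60)*(-17) = -154 + √127*(-17) = -154 - 17*√127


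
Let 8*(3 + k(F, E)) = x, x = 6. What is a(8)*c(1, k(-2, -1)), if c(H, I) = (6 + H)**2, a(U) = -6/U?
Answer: -147/4 ≈ -36.750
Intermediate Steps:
k(F, E) = -9/4 (k(F, E) = -3 + (1/8)*6 = -3 + 3/4 = -9/4)
a(8)*c(1, k(-2, -1)) = (-6/8)*(6 + 1)**2 = -6*1/8*7**2 = -3/4*49 = -147/4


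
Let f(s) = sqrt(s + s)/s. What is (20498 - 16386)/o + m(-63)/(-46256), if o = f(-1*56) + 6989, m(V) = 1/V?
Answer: 2344957926091901/3985627772043792 + 8224*I*sqrt(7)/1367691389 ≈ 0.58835 + 1.5909e-5*I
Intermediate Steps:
f(s) = sqrt(2)/sqrt(s) (f(s) = sqrt(2*s)/s = (sqrt(2)*sqrt(s))/s = sqrt(2)/sqrt(s))
o = 6989 - I*sqrt(7)/14 (o = sqrt(2)/sqrt(-1*56) + 6989 = sqrt(2)/sqrt(-56) + 6989 = sqrt(2)*(-I*sqrt(14)/28) + 6989 = -I*sqrt(7)/14 + 6989 = 6989 - I*sqrt(7)/14 ≈ 6989.0 - 0.18898*I)
(20498 - 16386)/o + m(-63)/(-46256) = (20498 - 16386)/(6989 - I*sqrt(7)/14) + 1/(-63*(-46256)) = 4112/(6989 - I*sqrt(7)/14) - 1/63*(-1/46256) = 4112/(6989 - I*sqrt(7)/14) + 1/2914128 = 1/2914128 + 4112/(6989 - I*sqrt(7)/14)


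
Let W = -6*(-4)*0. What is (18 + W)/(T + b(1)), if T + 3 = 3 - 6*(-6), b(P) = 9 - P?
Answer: 9/22 ≈ 0.40909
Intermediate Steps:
T = 36 (T = -3 + (3 - 6*(-6)) = -3 + (3 + 36) = -3 + 39 = 36)
W = 0 (W = 24*0 = 0)
(18 + W)/(T + b(1)) = (18 + 0)/(36 + (9 - 1*1)) = 18/(36 + (9 - 1)) = 18/(36 + 8) = 18/44 = 18*(1/44) = 9/22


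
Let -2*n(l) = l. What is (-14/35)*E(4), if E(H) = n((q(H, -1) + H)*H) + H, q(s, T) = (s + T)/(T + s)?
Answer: 12/5 ≈ 2.4000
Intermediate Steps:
q(s, T) = 1 (q(s, T) = (T + s)/(T + s) = 1)
n(l) = -l/2
E(H) = H - H*(1 + H)/2 (E(H) = -(1 + H)*H/2 + H = -H*(1 + H)/2 + H = H - H*(1 + H)/2)
(-14/35)*E(4) = (-14/35)*((1/2)*4*(1 - 1*4)) = (-14*1/35)*((1/2)*4*(1 - 4)) = -4*(-3)/5 = -2/5*(-6) = 12/5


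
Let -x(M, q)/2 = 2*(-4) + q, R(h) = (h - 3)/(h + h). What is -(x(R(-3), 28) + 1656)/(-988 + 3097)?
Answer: -1616/2109 ≈ -0.76624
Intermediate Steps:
R(h) = (-3 + h)/(2*h) (R(h) = (-3 + h)/((2*h)) = (-3 + h)*(1/(2*h)) = (-3 + h)/(2*h))
x(M, q) = 16 - 2*q (x(M, q) = -2*(2*(-4) + q) = -2*(-8 + q) = 16 - 2*q)
-(x(R(-3), 28) + 1656)/(-988 + 3097) = -((16 - 2*28) + 1656)/(-988 + 3097) = -((16 - 56) + 1656)/2109 = -(-40 + 1656)/2109 = -1616/2109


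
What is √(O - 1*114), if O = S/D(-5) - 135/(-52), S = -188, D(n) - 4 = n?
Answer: √51779/26 ≈ 8.7519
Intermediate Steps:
D(n) = 4 + n
O = 9911/52 (O = -188/(4 - 5) - 135/(-52) = -188/(-1) - 135*(-1/52) = -188*(-1) + 135/52 = 188 + 135/52 = 9911/52 ≈ 190.60)
√(O - 1*114) = √(9911/52 - 1*114) = √(9911/52 - 114) = √(3983/52) = √51779/26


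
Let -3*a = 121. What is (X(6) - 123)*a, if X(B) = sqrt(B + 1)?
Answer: 4961 - 121*sqrt(7)/3 ≈ 4854.3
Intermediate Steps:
a = -121/3 (a = -1/3*121 = -121/3 ≈ -40.333)
X(B) = sqrt(1 + B)
(X(6) - 123)*a = (sqrt(1 + 6) - 123)*(-121/3) = (sqrt(7) - 123)*(-121/3) = (-123 + sqrt(7))*(-121/3) = 4961 - 121*sqrt(7)/3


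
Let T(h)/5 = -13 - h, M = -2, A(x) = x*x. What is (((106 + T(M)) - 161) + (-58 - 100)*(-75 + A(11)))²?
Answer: 54434884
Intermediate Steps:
A(x) = x²
T(h) = -65 - 5*h (T(h) = 5*(-13 - h) = -65 - 5*h)
(((106 + T(M)) - 161) + (-58 - 100)*(-75 + A(11)))² = (((106 + (-65 - 5*(-2))) - 161) + (-58 - 100)*(-75 + 11²))² = (((106 + (-65 + 10)) - 161) - 158*(-75 + 121))² = (((106 - 55) - 161) - 158*46)² = ((51 - 161) - 7268)² = (-110 - 7268)² = (-7378)² = 54434884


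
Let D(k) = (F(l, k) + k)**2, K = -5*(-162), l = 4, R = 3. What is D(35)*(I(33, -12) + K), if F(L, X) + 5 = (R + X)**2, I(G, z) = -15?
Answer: 1727277420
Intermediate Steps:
K = 810
F(L, X) = -5 + (3 + X)**2
D(k) = (-5 + k + (3 + k)**2)**2 (D(k) = ((-5 + (3 + k)**2) + k)**2 = (-5 + k + (3 + k)**2)**2)
D(35)*(I(33, -12) + K) = (-5 + 35 + (3 + 35)**2)**2*(-15 + 810) = (-5 + 35 + 38**2)**2*795 = (-5 + 35 + 1444)**2*795 = 1474**2*795 = 2172676*795 = 1727277420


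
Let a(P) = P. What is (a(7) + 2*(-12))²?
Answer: 289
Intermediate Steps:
(a(7) + 2*(-12))² = (7 + 2*(-12))² = (7 - 24)² = (-17)² = 289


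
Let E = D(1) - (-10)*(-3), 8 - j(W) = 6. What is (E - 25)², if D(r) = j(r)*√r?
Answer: 2809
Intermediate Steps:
j(W) = 2 (j(W) = 8 - 1*6 = 8 - 6 = 2)
D(r) = 2*√r
E = -28 (E = 2*√1 - (-10)*(-3) = 2*1 - 2*15 = 2 - 30 = -28)
(E - 25)² = (-28 - 25)² = (-53)² = 2809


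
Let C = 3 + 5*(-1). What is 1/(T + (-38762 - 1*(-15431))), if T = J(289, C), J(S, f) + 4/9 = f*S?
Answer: -9/215185 ≈ -4.1824e-5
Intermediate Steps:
C = -2 (C = 3 - 5 = -2)
J(S, f) = -4/9 + S*f (J(S, f) = -4/9 + f*S = -4/9 + S*f)
T = -5206/9 (T = -4/9 + 289*(-2) = -4/9 - 578 = -5206/9 ≈ -578.44)
1/(T + (-38762 - 1*(-15431))) = 1/(-5206/9 + (-38762 - 1*(-15431))) = 1/(-5206/9 + (-38762 + 15431)) = 1/(-5206/9 - 23331) = 1/(-215185/9) = -9/215185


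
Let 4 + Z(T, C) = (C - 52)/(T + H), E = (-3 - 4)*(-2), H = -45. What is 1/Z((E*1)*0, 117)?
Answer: -9/49 ≈ -0.18367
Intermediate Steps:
E = 14 (E = -7*(-2) = 14)
Z(T, C) = -4 + (-52 + C)/(-45 + T) (Z(T, C) = -4 + (C - 52)/(T - 45) = -4 + (-52 + C)/(-45 + T))
1/Z((E*1)*0, 117) = 1/((128 + 117 - 4*14*1*0)/(-45 + (14*1)*0)) = 1/((128 + 117 - 56*0)/(-45 + 14*0)) = 1/((128 + 117 - 4*0)/(-45 + 0)) = 1/((128 + 117 + 0)/(-45)) = 1/(-1/45*245) = 1/(-49/9) = -9/49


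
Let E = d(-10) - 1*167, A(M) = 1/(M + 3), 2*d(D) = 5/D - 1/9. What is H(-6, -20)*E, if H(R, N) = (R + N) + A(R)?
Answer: 475817/108 ≈ 4405.7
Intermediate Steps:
d(D) = -1/18 + 5/(2*D) (d(D) = (5/D - 1/9)/2 = (5/D - 1*⅑)/2 = (5/D - ⅑)/2 = (-⅑ + 5/D)/2 = -1/18 + 5/(2*D))
A(M) = 1/(3 + M)
E = -6023/36 (E = (1/18)*(45 - 1*(-10))/(-10) - 1*167 = (1/18)*(-⅒)*(45 + 10) - 167 = (1/18)*(-⅒)*55 - 167 = -11/36 - 167 = -6023/36 ≈ -167.31)
H(R, N) = N + R + 1/(3 + R) (H(R, N) = (R + N) + 1/(3 + R) = (N + R) + 1/(3 + R) = N + R + 1/(3 + R))
H(-6, -20)*E = ((1 + (3 - 6)*(-20 - 6))/(3 - 6))*(-6023/36) = ((1 - 3*(-26))/(-3))*(-6023/36) = -(1 + 78)/3*(-6023/36) = -⅓*79*(-6023/36) = -79/3*(-6023/36) = 475817/108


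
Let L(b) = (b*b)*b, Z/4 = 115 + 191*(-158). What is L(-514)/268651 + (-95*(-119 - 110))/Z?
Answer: -16335674561993/32305820052 ≈ -505.66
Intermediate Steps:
Z = -120252 (Z = 4*(115 + 191*(-158)) = 4*(115 - 30178) = 4*(-30063) = -120252)
L(b) = b**3 (L(b) = b**2*b = b**3)
L(-514)/268651 + (-95*(-119 - 110))/Z = (-514)**3/268651 - 95*(-119 - 110)/(-120252) = -135796744*1/268651 - 95*(-229)*(-1/120252) = -135796744/268651 + 21755*(-1/120252) = -135796744/268651 - 21755/120252 = -16335674561993/32305820052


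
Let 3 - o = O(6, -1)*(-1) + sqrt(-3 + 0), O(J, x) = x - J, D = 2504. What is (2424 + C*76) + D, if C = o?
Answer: 4624 - 76*I*sqrt(3) ≈ 4624.0 - 131.64*I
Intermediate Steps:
o = -4 - I*sqrt(3) (o = 3 - ((-1 - 1*6)*(-1) + sqrt(-3 + 0)) = 3 - ((-1 - 6)*(-1) + sqrt(-3)) = 3 - (-7*(-1) + I*sqrt(3)) = 3 - (7 + I*sqrt(3)) = 3 + (-7 - I*sqrt(3)) = -4 - I*sqrt(3) ≈ -4.0 - 1.732*I)
C = -4 - I*sqrt(3) ≈ -4.0 - 1.732*I
(2424 + C*76) + D = (2424 + (-4 - I*sqrt(3))*76) + 2504 = (2424 + (-304 - 76*I*sqrt(3))) + 2504 = (2120 - 76*I*sqrt(3)) + 2504 = 4624 - 76*I*sqrt(3)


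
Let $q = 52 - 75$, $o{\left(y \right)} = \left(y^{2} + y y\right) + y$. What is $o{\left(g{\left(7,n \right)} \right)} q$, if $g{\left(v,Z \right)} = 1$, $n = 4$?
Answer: $-69$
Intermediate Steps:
$o{\left(y \right)} = y + 2 y^{2}$ ($o{\left(y \right)} = \left(y^{2} + y^{2}\right) + y = 2 y^{2} + y = y + 2 y^{2}$)
$q = -23$
$o{\left(g{\left(7,n \right)} \right)} q = 1 \left(1 + 2 \cdot 1\right) \left(-23\right) = 1 \left(1 + 2\right) \left(-23\right) = 1 \cdot 3 \left(-23\right) = 3 \left(-23\right) = -69$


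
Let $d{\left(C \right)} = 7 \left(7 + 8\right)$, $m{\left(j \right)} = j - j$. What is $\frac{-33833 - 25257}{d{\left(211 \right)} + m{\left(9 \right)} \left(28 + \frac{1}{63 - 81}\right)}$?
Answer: $- \frac{11818}{21} \approx -562.76$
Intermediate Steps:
$m{\left(j \right)} = 0$
$d{\left(C \right)} = 105$ ($d{\left(C \right)} = 7 \cdot 15 = 105$)
$\frac{-33833 - 25257}{d{\left(211 \right)} + m{\left(9 \right)} \left(28 + \frac{1}{63 - 81}\right)} = \frac{-33833 - 25257}{105 + 0 \left(28 + \frac{1}{63 - 81}\right)} = - \frac{59090}{105 + 0 \left(28 + \frac{1}{-18}\right)} = - \frac{59090}{105 + 0 \left(28 - \frac{1}{18}\right)} = - \frac{59090}{105 + 0 \cdot \frac{503}{18}} = - \frac{59090}{105 + 0} = - \frac{59090}{105} = \left(-59090\right) \frac{1}{105} = - \frac{11818}{21}$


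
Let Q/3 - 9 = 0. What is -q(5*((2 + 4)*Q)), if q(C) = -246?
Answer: 246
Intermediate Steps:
Q = 27 (Q = 27 + 3*0 = 27 + 0 = 27)
-q(5*((2 + 4)*Q)) = -1*(-246) = 246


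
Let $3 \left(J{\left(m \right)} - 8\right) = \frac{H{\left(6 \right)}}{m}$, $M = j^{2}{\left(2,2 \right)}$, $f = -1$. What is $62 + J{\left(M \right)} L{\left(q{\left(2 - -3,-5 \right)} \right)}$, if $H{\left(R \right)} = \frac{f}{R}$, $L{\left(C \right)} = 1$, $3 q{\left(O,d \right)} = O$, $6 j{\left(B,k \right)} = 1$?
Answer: $68$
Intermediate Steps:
$j{\left(B,k \right)} = \frac{1}{6}$ ($j{\left(B,k \right)} = \frac{1}{6} \cdot 1 = \frac{1}{6}$)
$q{\left(O,d \right)} = \frac{O}{3}$
$H{\left(R \right)} = - \frac{1}{R}$
$M = \frac{1}{36}$ ($M = \left(\frac{1}{6}\right)^{2} = \frac{1}{36} \approx 0.027778$)
$J{\left(m \right)} = 8 - \frac{1}{18 m}$ ($J{\left(m \right)} = 8 + \frac{- \frac{1}{6} \frac{1}{m}}{3} = 8 + \frac{\left(-1\right) \frac{1}{6} \frac{1}{m}}{3} = 8 + \frac{\left(- \frac{1}{6}\right) \frac{1}{m}}{3} = 8 - \frac{1}{18 m}$)
$62 + J{\left(M \right)} L{\left(q{\left(2 - -3,-5 \right)} \right)} = 62 + \left(8 - \frac{\frac{1}{\frac{1}{36}}}{18}\right) 1 = 62 + \left(8 - 2\right) 1 = 62 + 6 \cdot 1 = 62 + 6 = 68$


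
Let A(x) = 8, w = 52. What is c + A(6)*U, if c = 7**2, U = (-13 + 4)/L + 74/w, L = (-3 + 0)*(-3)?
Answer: 681/13 ≈ 52.385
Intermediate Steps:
L = 9 (L = -3*(-3) = 9)
U = 11/26 (U = (-13 + 4)/9 + 74/52 = -9*1/9 + 74*(1/52) = -1 + 37/26 = 11/26 ≈ 0.42308)
c = 49
c + A(6)*U = 49 + 8*(11/26) = 49 + 44/13 = 681/13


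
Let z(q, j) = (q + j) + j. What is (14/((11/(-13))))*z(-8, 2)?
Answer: 728/11 ≈ 66.182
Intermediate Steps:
z(q, j) = q + 2*j (z(q, j) = (j + q) + j = q + 2*j)
(14/((11/(-13))))*z(-8, 2) = (14/((11/(-13))))*(-8 + 2*2) = (14/((11*(-1/13))))*(-8 + 4) = (14/(-11/13))*(-4) = (14*(-13/11))*(-4) = -182/11*(-4) = 728/11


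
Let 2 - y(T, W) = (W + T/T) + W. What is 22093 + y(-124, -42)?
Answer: 22178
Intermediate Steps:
y(T, W) = 1 - 2*W (y(T, W) = 2 - ((W + T/T) + W) = 2 - ((W + 1) + W) = 2 - ((1 + W) + W) = 2 - (1 + 2*W) = 2 + (-1 - 2*W) = 1 - 2*W)
22093 + y(-124, -42) = 22093 + (1 - 2*(-42)) = 22093 + (1 + 84) = 22093 + 85 = 22178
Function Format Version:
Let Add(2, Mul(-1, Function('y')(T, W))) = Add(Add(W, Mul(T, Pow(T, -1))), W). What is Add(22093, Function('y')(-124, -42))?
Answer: 22178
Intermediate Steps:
Function('y')(T, W) = Add(1, Mul(-2, W)) (Function('y')(T, W) = Add(2, Mul(-1, Add(Add(W, Mul(T, Pow(T, -1))), W))) = Add(2, Mul(-1, Add(Add(W, 1), W))) = Add(2, Mul(-1, Add(Add(1, W), W))) = Add(2, Mul(-1, Add(1, Mul(2, W)))) = Add(2, Add(-1, Mul(-2, W))) = Add(1, Mul(-2, W)))
Add(22093, Function('y')(-124, -42)) = Add(22093, Add(1, Mul(-2, -42))) = Add(22093, Add(1, 84)) = Add(22093, 85) = 22178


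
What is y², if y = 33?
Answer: 1089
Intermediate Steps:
y² = 33² = 1089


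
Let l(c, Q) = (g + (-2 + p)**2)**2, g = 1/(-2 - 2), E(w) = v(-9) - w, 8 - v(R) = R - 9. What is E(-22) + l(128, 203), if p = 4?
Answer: 993/16 ≈ 62.063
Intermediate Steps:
v(R) = 17 - R (v(R) = 8 - (R - 9) = 8 - (-9 + R) = 8 + (9 - R) = 17 - R)
E(w) = 26 - w (E(w) = (17 - 1*(-9)) - w = (17 + 9) - w = 26 - w)
g = -1/4 (g = 1/(-4) = -1/4 ≈ -0.25000)
l(c, Q) = 225/16 (l(c, Q) = (-1/4 + (-2 + 4)**2)**2 = (-1/4 + 2**2)**2 = (-1/4 + 4)**2 = (15/4)**2 = 225/16)
E(-22) + l(128, 203) = (26 - 1*(-22)) + 225/16 = (26 + 22) + 225/16 = 48 + 225/16 = 993/16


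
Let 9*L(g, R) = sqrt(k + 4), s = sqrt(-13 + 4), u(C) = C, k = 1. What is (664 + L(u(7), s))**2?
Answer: (5976 + sqrt(5))**2/81 ≈ 4.4123e+5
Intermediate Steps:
s = 3*I (s = sqrt(-9) = 3*I ≈ 3.0*I)
L(g, R) = sqrt(5)/9 (L(g, R) = sqrt(1 + 4)/9 = sqrt(5)/9)
(664 + L(u(7), s))**2 = (664 + sqrt(5)/9)**2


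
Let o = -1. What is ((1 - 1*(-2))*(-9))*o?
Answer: 27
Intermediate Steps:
((1 - 1*(-2))*(-9))*o = ((1 - 1*(-2))*(-9))*(-1) = ((1 + 2)*(-9))*(-1) = (3*(-9))*(-1) = -27*(-1) = 27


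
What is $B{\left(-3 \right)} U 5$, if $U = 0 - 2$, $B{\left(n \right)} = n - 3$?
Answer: $60$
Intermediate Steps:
$B{\left(n \right)} = -3 + n$
$U = -2$
$B{\left(-3 \right)} U 5 = \left(-3 - 3\right) \left(-2\right) 5 = \left(-6\right) \left(-2\right) 5 = 12 \cdot 5 = 60$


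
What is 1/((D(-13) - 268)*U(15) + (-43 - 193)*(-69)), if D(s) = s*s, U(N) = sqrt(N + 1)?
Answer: 1/15888 ≈ 6.2941e-5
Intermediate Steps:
U(N) = sqrt(1 + N)
D(s) = s**2
1/((D(-13) - 268)*U(15) + (-43 - 193)*(-69)) = 1/(((-13)**2 - 268)*sqrt(1 + 15) + (-43 - 193)*(-69)) = 1/((169 - 268)*sqrt(16) - 236*(-69)) = 1/(-99*4 + 16284) = 1/(-396 + 16284) = 1/15888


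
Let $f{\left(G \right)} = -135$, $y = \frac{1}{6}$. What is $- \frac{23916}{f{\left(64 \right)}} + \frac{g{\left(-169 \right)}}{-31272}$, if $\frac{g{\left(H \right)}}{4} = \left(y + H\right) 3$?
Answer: $\frac{41565259}{234540} \approx 177.22$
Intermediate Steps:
$y = \frac{1}{6} \approx 0.16667$
$g{\left(H \right)} = 2 + 12 H$ ($g{\left(H \right)} = 4 \left(\frac{1}{6} + H\right) 3 = 4 \left(\frac{1}{2} + 3 H\right) = 2 + 12 H$)
$- \frac{23916}{f{\left(64 \right)}} + \frac{g{\left(-169 \right)}}{-31272} = - \frac{23916}{-135} + \frac{2 + 12 \left(-169\right)}{-31272} = \left(-23916\right) \left(- \frac{1}{135}\right) + \left(2 - 2028\right) \left(- \frac{1}{31272}\right) = \frac{7972}{45} - - \frac{1013}{15636} = \frac{7972}{45} + \frac{1013}{15636} = \frac{41565259}{234540}$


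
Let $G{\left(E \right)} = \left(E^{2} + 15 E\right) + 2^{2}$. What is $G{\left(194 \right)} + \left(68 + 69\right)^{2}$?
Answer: $59319$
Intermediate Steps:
$G{\left(E \right)} = 4 + E^{2} + 15 E$ ($G{\left(E \right)} = \left(E^{2} + 15 E\right) + 4 = 4 + E^{2} + 15 E$)
$G{\left(194 \right)} + \left(68 + 69\right)^{2} = \left(4 + 194^{2} + 15 \cdot 194\right) + \left(68 + 69\right)^{2} = \left(4 + 37636 + 2910\right) + 137^{2} = 40550 + 18769 = 59319$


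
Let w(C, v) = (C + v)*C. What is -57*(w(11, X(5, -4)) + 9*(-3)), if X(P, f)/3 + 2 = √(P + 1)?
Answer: -1596 - 1881*√6 ≈ -6203.5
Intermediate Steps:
X(P, f) = -6 + 3*√(1 + P) (X(P, f) = -6 + 3*√(P + 1) = -6 + 3*√(1 + P))
w(C, v) = C*(C + v)
-57*(w(11, X(5, -4)) + 9*(-3)) = -57*(11*(11 + (-6 + 3*√(1 + 5))) + 9*(-3)) = -57*(11*(11 + (-6 + 3*√6)) - 27) = -57*(11*(5 + 3*√6) - 27) = -57*((55 + 33*√6) - 27) = -57*(28 + 33*√6) = -1596 - 1881*√6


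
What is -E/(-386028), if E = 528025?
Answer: 528025/386028 ≈ 1.3678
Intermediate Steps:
-E/(-386028) = -528025/(-386028) = -528025*(-1)/386028 = -1*(-528025/386028) = 528025/386028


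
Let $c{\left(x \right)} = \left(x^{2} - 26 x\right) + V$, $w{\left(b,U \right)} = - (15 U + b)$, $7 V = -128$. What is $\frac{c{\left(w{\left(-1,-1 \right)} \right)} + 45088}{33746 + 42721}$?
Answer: $\frac{314368}{535269} \approx 0.58731$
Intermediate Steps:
$V = - \frac{128}{7}$ ($V = \frac{1}{7} \left(-128\right) = - \frac{128}{7} \approx -18.286$)
$w{\left(b,U \right)} = - b - 15 U$ ($w{\left(b,U \right)} = - (b + 15 U) = - b - 15 U$)
$c{\left(x \right)} = - \frac{128}{7} + x^{2} - 26 x$ ($c{\left(x \right)} = \left(x^{2} - 26 x\right) - \frac{128}{7} = - \frac{128}{7} + x^{2} - 26 x$)
$\frac{c{\left(w{\left(-1,-1 \right)} \right)} + 45088}{33746 + 42721} = \frac{\left(- \frac{128}{7} + \left(\left(-1\right) \left(-1\right) - -15\right)^{2} - 26 \left(\left(-1\right) \left(-1\right) - -15\right)\right) + 45088}{33746 + 42721} = \frac{\left(- \frac{128}{7} + \left(1 + 15\right)^{2} - 26 \left(1 + 15\right)\right) + 45088}{76467} = \left(\left(- \frac{128}{7} + 16^{2} - 416\right) + 45088\right) \frac{1}{76467} = \left(\left(- \frac{128}{7} + 256 - 416\right) + 45088\right) \frac{1}{76467} = \left(- \frac{1248}{7} + 45088\right) \frac{1}{76467} = \frac{314368}{7} \cdot \frac{1}{76467} = \frac{314368}{535269}$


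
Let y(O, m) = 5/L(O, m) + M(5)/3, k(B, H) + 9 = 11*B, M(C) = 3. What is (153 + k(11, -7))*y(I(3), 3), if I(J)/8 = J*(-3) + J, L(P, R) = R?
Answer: 2120/3 ≈ 706.67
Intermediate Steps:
I(J) = -16*J (I(J) = 8*(J*(-3) + J) = 8*(-3*J + J) = 8*(-2*J) = -16*J)
k(B, H) = -9 + 11*B
y(O, m) = 1 + 5/m (y(O, m) = 5/m + 3/3 = 5/m + 3*(⅓) = 5/m + 1 = 1 + 5/m)
(153 + k(11, -7))*y(I(3), 3) = (153 + (-9 + 11*11))*((5 + 3)/3) = (153 + (-9 + 121))*((⅓)*8) = (153 + 112)*(8/3) = 265*(8/3) = 2120/3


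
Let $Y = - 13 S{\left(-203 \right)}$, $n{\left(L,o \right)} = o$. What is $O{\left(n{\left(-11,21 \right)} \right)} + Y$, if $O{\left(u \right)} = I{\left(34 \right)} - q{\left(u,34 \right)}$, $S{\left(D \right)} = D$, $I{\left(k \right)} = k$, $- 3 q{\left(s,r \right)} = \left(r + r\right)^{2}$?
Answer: $\frac{12643}{3} \approx 4214.3$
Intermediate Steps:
$q{\left(s,r \right)} = - \frac{4 r^{2}}{3}$ ($q{\left(s,r \right)} = - \frac{\left(r + r\right)^{2}}{3} = - \frac{\left(2 r\right)^{2}}{3} = - \frac{4 r^{2}}{3}$)
$Y = 2639$ ($Y = \left(-13\right) \left(-203\right) = 2639$)
$O{\left(u \right)} = \frac{4726}{3}$ ($O{\left(u \right)} = 34 - - \frac{4 \cdot 34^{2}}{3} = 34 - \left(- \frac{4}{3}\right) 1156 = 34 - - \frac{4624}{3} = 34 + \frac{4624}{3} = \frac{4726}{3}$)
$O{\left(n{\left(-11,21 \right)} \right)} + Y = \frac{4726}{3} + 2639 = \frac{12643}{3}$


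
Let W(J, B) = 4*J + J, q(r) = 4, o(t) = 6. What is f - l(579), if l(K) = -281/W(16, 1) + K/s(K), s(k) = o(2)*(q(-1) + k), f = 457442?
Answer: 21335250983/46640 ≈ 4.5745e+5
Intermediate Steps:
W(J, B) = 5*J
s(k) = 24 + 6*k (s(k) = 6*(4 + k) = 24 + 6*k)
l(K) = -281/80 + K/(24 + 6*K) (l(K) = -281/(5*16) + K/(24 + 6*K) = -281/80 + K/(24 + 6*K))
f - l(579) = 457442 - (-3372 - 803*579)/(240*(4 + 579)) = 457442 - (-3372 - 464937)/(240*583) = 457442 - (-468309)/(240*583) = 457442 - 1*(-156103/46640) = 457442 + 156103/46640 = 21335250983/46640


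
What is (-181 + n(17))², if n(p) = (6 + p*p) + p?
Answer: 17161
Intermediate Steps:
n(p) = 6 + p + p² (n(p) = (6 + p²) + p = 6 + p + p²)
(-181 + n(17))² = (-181 + (6 + 17 + 17²))² = (-181 + (6 + 17 + 289))² = (-181 + 312)² = 131² = 17161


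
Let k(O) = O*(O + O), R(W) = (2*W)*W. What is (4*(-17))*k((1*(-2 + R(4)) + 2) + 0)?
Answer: -139264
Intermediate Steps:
R(W) = 2*W**2
k(O) = 2*O**2 (k(O) = O*(2*O) = 2*O**2)
(4*(-17))*k((1*(-2 + R(4)) + 2) + 0) = (4*(-17))*(2*((1*(-2 + 2*4**2) + 2) + 0)**2) = -136*((1*(-2 + 2*16) + 2) + 0)**2 = -136*((1*(-2 + 32) + 2) + 0)**2 = -136*((1*30 + 2) + 0)**2 = -136*((30 + 2) + 0)**2 = -136*(32 + 0)**2 = -136*32**2 = -136*1024 = -68*2048 = -139264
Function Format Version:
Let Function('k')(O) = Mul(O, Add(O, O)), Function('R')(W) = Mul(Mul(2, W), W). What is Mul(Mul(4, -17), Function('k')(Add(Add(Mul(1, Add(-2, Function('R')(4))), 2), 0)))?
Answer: -139264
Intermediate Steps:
Function('R')(W) = Mul(2, Pow(W, 2))
Function('k')(O) = Mul(2, Pow(O, 2)) (Function('k')(O) = Mul(O, Mul(2, O)) = Mul(2, Pow(O, 2)))
Mul(Mul(4, -17), Function('k')(Add(Add(Mul(1, Add(-2, Function('R')(4))), 2), 0))) = Mul(Mul(4, -17), Mul(2, Pow(Add(Add(Mul(1, Add(-2, Mul(2, Pow(4, 2)))), 2), 0), 2))) = Mul(-68, Mul(2, Pow(Add(Add(Mul(1, Add(-2, Mul(2, 16))), 2), 0), 2))) = Mul(-68, Mul(2, Pow(Add(Add(Mul(1, Add(-2, 32)), 2), 0), 2))) = Mul(-68, Mul(2, Pow(Add(Add(Mul(1, 30), 2), 0), 2))) = Mul(-68, Mul(2, Pow(Add(Add(30, 2), 0), 2))) = Mul(-68, Mul(2, Pow(Add(32, 0), 2))) = Mul(-68, Mul(2, Pow(32, 2))) = Mul(-68, Mul(2, 1024)) = Mul(-68, 2048) = -139264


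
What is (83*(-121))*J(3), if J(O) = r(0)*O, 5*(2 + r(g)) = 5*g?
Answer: 60258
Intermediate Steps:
r(g) = -2 + g (r(g) = -2 + (5*g)/5 = -2 + g)
J(O) = -2*O (J(O) = (-2 + 0)*O = -2*O)
(83*(-121))*J(3) = (83*(-121))*(-2*3) = -10043*(-6) = 60258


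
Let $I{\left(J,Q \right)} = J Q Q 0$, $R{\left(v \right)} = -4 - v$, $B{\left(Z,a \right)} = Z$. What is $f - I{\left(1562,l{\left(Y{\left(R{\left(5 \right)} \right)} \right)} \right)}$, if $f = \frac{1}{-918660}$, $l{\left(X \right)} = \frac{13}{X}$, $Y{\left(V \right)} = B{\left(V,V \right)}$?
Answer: $- \frac{1}{918660} \approx -1.0885 \cdot 10^{-6}$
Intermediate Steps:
$Y{\left(V \right)} = V$
$I{\left(J,Q \right)} = 0$ ($I{\left(J,Q \right)} = J Q 0 = 0$)
$f = - \frac{1}{918660} \approx -1.0885 \cdot 10^{-6}$
$f - I{\left(1562,l{\left(Y{\left(R{\left(5 \right)} \right)} \right)} \right)} = - \frac{1}{918660} - 0 = - \frac{1}{918660} + 0 = - \frac{1}{918660}$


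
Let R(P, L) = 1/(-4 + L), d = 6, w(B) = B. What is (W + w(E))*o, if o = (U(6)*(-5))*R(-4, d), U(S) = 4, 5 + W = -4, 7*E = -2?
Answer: 650/7 ≈ 92.857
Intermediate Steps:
E = -2/7 (E = (⅐)*(-2) = -2/7 ≈ -0.28571)
W = -9 (W = -5 - 4 = -9)
o = -10 (o = (4*(-5))/(-4 + 6) = -20/2 = -20*½ = -10)
(W + w(E))*o = (-9 - 2/7)*(-10) = -65/7*(-10) = 650/7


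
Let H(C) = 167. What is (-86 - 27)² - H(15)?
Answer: 12602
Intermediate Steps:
(-86 - 27)² - H(15) = (-86 - 27)² - 1*167 = (-113)² - 167 = 12769 - 167 = 12602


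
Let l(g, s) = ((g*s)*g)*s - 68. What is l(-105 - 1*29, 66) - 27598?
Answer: 78188670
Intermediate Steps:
l(g, s) = -68 + g**2*s**2 (l(g, s) = (s*g**2)*s - 68 = g**2*s**2 - 68 = -68 + g**2*s**2)
l(-105 - 1*29, 66) - 27598 = (-68 + (-105 - 1*29)**2*66**2) - 27598 = (-68 + (-105 - 29)**2*4356) - 27598 = (-68 + (-134)**2*4356) - 27598 = (-68 + 17956*4356) - 27598 = (-68 + 78216336) - 27598 = 78216268 - 27598 = 78188670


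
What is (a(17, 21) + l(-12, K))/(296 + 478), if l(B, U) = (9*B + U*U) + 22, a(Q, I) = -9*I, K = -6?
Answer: -239/774 ≈ -0.30879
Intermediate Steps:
l(B, U) = 22 + U² + 9*B (l(B, U) = (9*B + U²) + 22 = (U² + 9*B) + 22 = 22 + U² + 9*B)
(a(17, 21) + l(-12, K))/(296 + 478) = (-9*21 + (22 + (-6)² + 9*(-12)))/(296 + 478) = (-189 + (22 + 36 - 108))/774 = (-189 - 50)*(1/774) = -239*1/774 = -239/774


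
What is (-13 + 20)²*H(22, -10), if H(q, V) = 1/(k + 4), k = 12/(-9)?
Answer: 147/8 ≈ 18.375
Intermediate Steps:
k = -4/3 (k = 12*(-⅑) = -4/3 ≈ -1.3333)
H(q, V) = 3/8 (H(q, V) = 1/(-4/3 + 4) = 1/(8/3) = 3/8)
(-13 + 20)²*H(22, -10) = (-13 + 20)²*(3/8) = 7²*(3/8) = 49*(3/8) = 147/8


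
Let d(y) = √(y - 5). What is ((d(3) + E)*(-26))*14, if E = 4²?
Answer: -5824 - 364*I*√2 ≈ -5824.0 - 514.77*I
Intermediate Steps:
E = 16
d(y) = √(-5 + y)
((d(3) + E)*(-26))*14 = ((√(-5 + 3) + 16)*(-26))*14 = ((√(-2) + 16)*(-26))*14 = ((I*√2 + 16)*(-26))*14 = ((16 + I*√2)*(-26))*14 = (-416 - 26*I*√2)*14 = -5824 - 364*I*√2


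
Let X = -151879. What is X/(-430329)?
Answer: 151879/430329 ≈ 0.35294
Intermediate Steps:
X/(-430329) = -151879/(-430329) = -151879*(-1/430329) = 151879/430329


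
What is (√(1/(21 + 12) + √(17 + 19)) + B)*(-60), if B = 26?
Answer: -1560 - 20*√6567/11 ≈ -1707.3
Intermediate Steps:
(√(1/(21 + 12) + √(17 + 19)) + B)*(-60) = (√(1/(21 + 12) + √(17 + 19)) + 26)*(-60) = (√(1/33 + √36) + 26)*(-60) = (√(1/33 + 6) + 26)*(-60) = (√(199/33) + 26)*(-60) = (√6567/33 + 26)*(-60) = (26 + √6567/33)*(-60) = -1560 - 20*√6567/11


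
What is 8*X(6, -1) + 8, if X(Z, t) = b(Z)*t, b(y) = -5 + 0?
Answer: 48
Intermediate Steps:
b(y) = -5
X(Z, t) = -5*t
8*X(6, -1) + 8 = 8*(-5*(-1)) + 8 = 8*5 + 8 = 40 + 8 = 48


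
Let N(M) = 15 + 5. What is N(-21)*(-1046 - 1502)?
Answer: -50960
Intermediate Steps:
N(M) = 20
N(-21)*(-1046 - 1502) = 20*(-1046 - 1502) = 20*(-2548) = -50960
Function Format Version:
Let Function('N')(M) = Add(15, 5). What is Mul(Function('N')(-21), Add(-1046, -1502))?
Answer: -50960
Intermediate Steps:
Function('N')(M) = 20
Mul(Function('N')(-21), Add(-1046, -1502)) = Mul(20, Add(-1046, -1502)) = Mul(20, -2548) = -50960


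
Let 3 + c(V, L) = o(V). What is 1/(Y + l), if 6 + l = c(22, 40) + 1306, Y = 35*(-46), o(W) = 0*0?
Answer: -1/313 ≈ -0.0031949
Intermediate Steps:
o(W) = 0
c(V, L) = -3 (c(V, L) = -3 + 0 = -3)
Y = -1610
l = 1297 (l = -6 + (-3 + 1306) = -6 + 1303 = 1297)
1/(Y + l) = 1/(-1610 + 1297) = 1/(-313) = -1/313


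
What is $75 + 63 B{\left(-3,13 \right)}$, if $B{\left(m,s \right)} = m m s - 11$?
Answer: $6753$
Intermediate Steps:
$B{\left(m,s \right)} = -11 + s m^{2}$ ($B{\left(m,s \right)} = m^{2} s - 11 = s m^{2} - 11 = -11 + s m^{2}$)
$75 + 63 B{\left(-3,13 \right)} = 75 + 63 \left(-11 + 13 \left(-3\right)^{2}\right) = 75 + 63 \left(-11 + 13 \cdot 9\right) = 75 + 63 \left(-11 + 117\right) = 75 + 63 \cdot 106 = 75 + 6678 = 6753$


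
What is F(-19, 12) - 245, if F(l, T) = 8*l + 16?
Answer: -381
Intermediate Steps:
F(l, T) = 16 + 8*l
F(-19, 12) - 245 = (16 + 8*(-19)) - 245 = (16 - 152) - 245 = -136 - 245 = -381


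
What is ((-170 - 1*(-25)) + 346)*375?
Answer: 75375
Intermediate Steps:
((-170 - 1*(-25)) + 346)*375 = ((-170 + 25) + 346)*375 = (-145 + 346)*375 = 201*375 = 75375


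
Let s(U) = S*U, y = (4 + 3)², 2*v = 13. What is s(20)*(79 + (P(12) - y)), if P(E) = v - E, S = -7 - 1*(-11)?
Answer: 1960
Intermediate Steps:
v = 13/2 (v = (½)*13 = 13/2 ≈ 6.5000)
S = 4 (S = -7 + 11 = 4)
y = 49 (y = 7² = 49)
P(E) = 13/2 - E
s(U) = 4*U
s(20)*(79 + (P(12) - y)) = (4*20)*(79 + ((13/2 - 1*12) - 1*49)) = 80*(79 + ((13/2 - 12) - 49)) = 80*(79 + (-11/2 - 49)) = 80*(79 - 109/2) = 80*(49/2) = 1960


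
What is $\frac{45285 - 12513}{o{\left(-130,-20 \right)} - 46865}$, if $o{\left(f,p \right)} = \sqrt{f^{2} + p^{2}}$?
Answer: $- \frac{307171956}{439262185} - \frac{65544 \sqrt{173}}{439262185} \approx -0.70125$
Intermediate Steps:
$\frac{45285 - 12513}{o{\left(-130,-20 \right)} - 46865} = \frac{45285 - 12513}{\sqrt{\left(-130\right)^{2} + \left(-20\right)^{2}} - 46865} = \frac{32772}{\sqrt{16900 + 400} - 46865} = \frac{32772}{\sqrt{17300} - 46865} = \frac{32772}{10 \sqrt{173} - 46865} = \frac{32772}{-46865 + 10 \sqrt{173}}$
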